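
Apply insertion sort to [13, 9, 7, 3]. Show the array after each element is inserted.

First element 13 is already 'sorted'
Insert 9: shifted 1 elements -> [9, 13, 7, 3]
Insert 7: shifted 2 elements -> [7, 9, 13, 3]
Insert 3: shifted 3 elements -> [3, 7, 9, 13]


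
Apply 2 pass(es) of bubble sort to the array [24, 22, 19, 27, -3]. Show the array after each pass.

After pass 1: [22, 19, 24, -3, 27] (3 swaps)
After pass 2: [19, 22, -3, 24, 27] (2 swaps)
Total swaps: 5


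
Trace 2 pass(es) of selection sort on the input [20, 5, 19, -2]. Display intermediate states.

Pass 1: Select minimum -2 at index 3, swap -> [-2, 5, 19, 20]
Pass 2: Select minimum 5 at index 1, swap -> [-2, 5, 19, 20]


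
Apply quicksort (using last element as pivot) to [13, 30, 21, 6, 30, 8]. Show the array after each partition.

Partition 1: pivot=8 at index 1 -> [6, 8, 21, 13, 30, 30]
Partition 2: pivot=30 at index 5 -> [6, 8, 21, 13, 30, 30]
Partition 3: pivot=30 at index 4 -> [6, 8, 21, 13, 30, 30]
Partition 4: pivot=13 at index 2 -> [6, 8, 13, 21, 30, 30]


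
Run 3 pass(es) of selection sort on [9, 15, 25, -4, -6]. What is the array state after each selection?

Pass 1: Select minimum -6 at index 4, swap -> [-6, 15, 25, -4, 9]
Pass 2: Select minimum -4 at index 3, swap -> [-6, -4, 25, 15, 9]
Pass 3: Select minimum 9 at index 4, swap -> [-6, -4, 9, 15, 25]


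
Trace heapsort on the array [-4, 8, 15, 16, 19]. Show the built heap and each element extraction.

Build heap: [19, 16, 15, -4, 8]
Extract 19: [16, 8, 15, -4, 19]
Extract 16: [15, 8, -4, 16, 19]
Extract 15: [8, -4, 15, 16, 19]
Extract 8: [-4, 8, 15, 16, 19]


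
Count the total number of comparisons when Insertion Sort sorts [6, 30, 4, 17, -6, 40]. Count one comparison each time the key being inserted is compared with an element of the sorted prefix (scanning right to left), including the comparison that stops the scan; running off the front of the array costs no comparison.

Insert 30: 6 <= 30 (stop) = 1 comparison(s) -> [6, 30, 4, 17, -6, 40]
Insert 4: 30 > 4 (shift), 6 > 4 (shift), reached front = 2 comparison(s) -> [4, 6, 30, 17, -6, 40]
Insert 17: 30 > 17 (shift), 6 <= 17 (stop) = 2 comparison(s) -> [4, 6, 17, 30, -6, 40]
Insert -6: 30 > -6 (shift), 17 > -6 (shift), 6 > -6 (shift), 4 > -6 (shift), reached front = 4 comparison(s) -> [-6, 4, 6, 17, 30, 40]
Insert 40: 30 <= 40 (stop) = 1 comparison(s) -> [-6, 4, 6, 17, 30, 40]
Total comparisons: 1 + 2 + 2 + 4 + 1 = 10


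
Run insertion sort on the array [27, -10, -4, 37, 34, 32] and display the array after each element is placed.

First element 27 is already 'sorted'
Insert -10: shifted 1 elements -> [-10, 27, -4, 37, 34, 32]
Insert -4: shifted 1 elements -> [-10, -4, 27, 37, 34, 32]
Insert 37: shifted 0 elements -> [-10, -4, 27, 37, 34, 32]
Insert 34: shifted 1 elements -> [-10, -4, 27, 34, 37, 32]
Insert 32: shifted 2 elements -> [-10, -4, 27, 32, 34, 37]


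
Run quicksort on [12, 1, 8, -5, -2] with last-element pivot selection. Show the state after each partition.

Partition 1: pivot=-2 at index 1 -> [-5, -2, 8, 12, 1]
Partition 2: pivot=1 at index 2 -> [-5, -2, 1, 12, 8]
Partition 3: pivot=8 at index 3 -> [-5, -2, 1, 8, 12]


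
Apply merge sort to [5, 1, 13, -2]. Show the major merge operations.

Divide and conquer:
  Merge [5] + [1] -> [1, 5]
  Merge [13] + [-2] -> [-2, 13]
  Merge [1, 5] + [-2, 13] -> [-2, 1, 5, 13]


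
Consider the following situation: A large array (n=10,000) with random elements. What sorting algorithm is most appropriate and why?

Best choice: Quicksort or Mergesort
Reason: Both have O(n log n) average case; quicksort has lower constant factors


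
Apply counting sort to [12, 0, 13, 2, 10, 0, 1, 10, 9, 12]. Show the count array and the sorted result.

Count array: [2, 1, 1, 0, 0, 0, 0, 0, 0, 1, 2, 0, 2, 1]
(count[i] = number of elements equal to i)
Cumulative count: [2, 3, 4, 4, 4, 4, 4, 4, 4, 5, 7, 7, 9, 10]
Sorted: [0, 0, 1, 2, 9, 10, 10, 12, 12, 13]


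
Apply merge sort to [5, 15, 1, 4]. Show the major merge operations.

Divide and conquer:
  Merge [5] + [15] -> [5, 15]
  Merge [1] + [4] -> [1, 4]
  Merge [5, 15] + [1, 4] -> [1, 4, 5, 15]


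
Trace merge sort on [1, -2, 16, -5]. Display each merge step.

Divide and conquer:
  Merge [1] + [-2] -> [-2, 1]
  Merge [16] + [-5] -> [-5, 16]
  Merge [-2, 1] + [-5, 16] -> [-5, -2, 1, 16]


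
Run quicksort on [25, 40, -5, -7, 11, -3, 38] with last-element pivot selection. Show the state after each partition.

Partition 1: pivot=38 at index 5 -> [25, -5, -7, 11, -3, 38, 40]
Partition 2: pivot=-3 at index 2 -> [-5, -7, -3, 11, 25, 38, 40]
Partition 3: pivot=-7 at index 0 -> [-7, -5, -3, 11, 25, 38, 40]
Partition 4: pivot=25 at index 4 -> [-7, -5, -3, 11, 25, 38, 40]


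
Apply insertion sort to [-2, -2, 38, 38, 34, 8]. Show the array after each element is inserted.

First element -2 is already 'sorted'
Insert -2: shifted 0 elements -> [-2, -2, 38, 38, 34, 8]
Insert 38: shifted 0 elements -> [-2, -2, 38, 38, 34, 8]
Insert 38: shifted 0 elements -> [-2, -2, 38, 38, 34, 8]
Insert 34: shifted 2 elements -> [-2, -2, 34, 38, 38, 8]
Insert 8: shifted 3 elements -> [-2, -2, 8, 34, 38, 38]


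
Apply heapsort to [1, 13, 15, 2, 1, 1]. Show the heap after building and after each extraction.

Build heap: [15, 13, 1, 2, 1, 1]
Extract 15: [13, 2, 1, 1, 1, 15]
Extract 13: [2, 1, 1, 1, 13, 15]
Extract 2: [1, 1, 1, 2, 13, 15]
Extract 1: [1, 1, 1, 2, 13, 15]
Extract 1: [1, 1, 1, 2, 13, 15]


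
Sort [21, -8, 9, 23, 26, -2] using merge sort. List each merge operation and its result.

Divide and conquer:
  Merge [-8] + [9] -> [-8, 9]
  Merge [21] + [-8, 9] -> [-8, 9, 21]
  Merge [26] + [-2] -> [-2, 26]
  Merge [23] + [-2, 26] -> [-2, 23, 26]
  Merge [-8, 9, 21] + [-2, 23, 26] -> [-8, -2, 9, 21, 23, 26]


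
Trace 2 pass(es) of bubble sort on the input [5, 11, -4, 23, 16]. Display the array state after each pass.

After pass 1: [5, -4, 11, 16, 23] (2 swaps)
After pass 2: [-4, 5, 11, 16, 23] (1 swaps)
Total swaps: 3


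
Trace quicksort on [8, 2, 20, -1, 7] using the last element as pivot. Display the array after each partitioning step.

Partition 1: pivot=7 at index 2 -> [2, -1, 7, 8, 20]
Partition 2: pivot=-1 at index 0 -> [-1, 2, 7, 8, 20]
Partition 3: pivot=20 at index 4 -> [-1, 2, 7, 8, 20]


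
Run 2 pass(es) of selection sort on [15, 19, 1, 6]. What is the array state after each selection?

Pass 1: Select minimum 1 at index 2, swap -> [1, 19, 15, 6]
Pass 2: Select minimum 6 at index 3, swap -> [1, 6, 15, 19]


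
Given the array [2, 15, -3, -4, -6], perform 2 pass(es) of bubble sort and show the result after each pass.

After pass 1: [2, -3, -4, -6, 15] (3 swaps)
After pass 2: [-3, -4, -6, 2, 15] (3 swaps)
Total swaps: 6


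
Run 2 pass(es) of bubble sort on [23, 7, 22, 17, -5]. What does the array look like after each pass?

After pass 1: [7, 22, 17, -5, 23] (4 swaps)
After pass 2: [7, 17, -5, 22, 23] (2 swaps)
Total swaps: 6


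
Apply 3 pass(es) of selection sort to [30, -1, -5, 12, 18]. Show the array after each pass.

Pass 1: Select minimum -5 at index 2, swap -> [-5, -1, 30, 12, 18]
Pass 2: Select minimum -1 at index 1, swap -> [-5, -1, 30, 12, 18]
Pass 3: Select minimum 12 at index 3, swap -> [-5, -1, 12, 30, 18]


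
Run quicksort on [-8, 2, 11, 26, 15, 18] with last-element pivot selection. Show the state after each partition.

Partition 1: pivot=18 at index 4 -> [-8, 2, 11, 15, 18, 26]
Partition 2: pivot=15 at index 3 -> [-8, 2, 11, 15, 18, 26]
Partition 3: pivot=11 at index 2 -> [-8, 2, 11, 15, 18, 26]
Partition 4: pivot=2 at index 1 -> [-8, 2, 11, 15, 18, 26]


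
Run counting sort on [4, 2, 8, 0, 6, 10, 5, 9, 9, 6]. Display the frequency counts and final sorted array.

Count array: [1, 0, 1, 0, 1, 1, 2, 0, 1, 2, 1]
(count[i] = number of elements equal to i)
Cumulative count: [1, 1, 2, 2, 3, 4, 6, 6, 7, 9, 10]
Sorted: [0, 2, 4, 5, 6, 6, 8, 9, 9, 10]


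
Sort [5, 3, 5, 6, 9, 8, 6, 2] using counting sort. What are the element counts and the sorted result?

Count array: [0, 0, 1, 1, 0, 2, 2, 0, 1, 1]
(count[i] = number of elements equal to i)
Cumulative count: [0, 0, 1, 2, 2, 4, 6, 6, 7, 8]
Sorted: [2, 3, 5, 5, 6, 6, 8, 9]


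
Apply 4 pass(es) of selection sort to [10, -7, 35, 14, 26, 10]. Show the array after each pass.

Pass 1: Select minimum -7 at index 1, swap -> [-7, 10, 35, 14, 26, 10]
Pass 2: Select minimum 10 at index 1, swap -> [-7, 10, 35, 14, 26, 10]
Pass 3: Select minimum 10 at index 5, swap -> [-7, 10, 10, 14, 26, 35]
Pass 4: Select minimum 14 at index 3, swap -> [-7, 10, 10, 14, 26, 35]


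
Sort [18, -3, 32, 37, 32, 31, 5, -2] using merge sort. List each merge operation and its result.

Divide and conquer:
  Merge [18] + [-3] -> [-3, 18]
  Merge [32] + [37] -> [32, 37]
  Merge [-3, 18] + [32, 37] -> [-3, 18, 32, 37]
  Merge [32] + [31] -> [31, 32]
  Merge [5] + [-2] -> [-2, 5]
  Merge [31, 32] + [-2, 5] -> [-2, 5, 31, 32]
  Merge [-3, 18, 32, 37] + [-2, 5, 31, 32] -> [-3, -2, 5, 18, 31, 32, 32, 37]


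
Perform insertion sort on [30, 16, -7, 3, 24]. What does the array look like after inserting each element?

First element 30 is already 'sorted'
Insert 16: shifted 1 elements -> [16, 30, -7, 3, 24]
Insert -7: shifted 2 elements -> [-7, 16, 30, 3, 24]
Insert 3: shifted 2 elements -> [-7, 3, 16, 30, 24]
Insert 24: shifted 1 elements -> [-7, 3, 16, 24, 30]


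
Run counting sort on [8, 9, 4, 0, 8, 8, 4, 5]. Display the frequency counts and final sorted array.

Count array: [1, 0, 0, 0, 2, 1, 0, 0, 3, 1]
(count[i] = number of elements equal to i)
Cumulative count: [1, 1, 1, 1, 3, 4, 4, 4, 7, 8]
Sorted: [0, 4, 4, 5, 8, 8, 8, 9]


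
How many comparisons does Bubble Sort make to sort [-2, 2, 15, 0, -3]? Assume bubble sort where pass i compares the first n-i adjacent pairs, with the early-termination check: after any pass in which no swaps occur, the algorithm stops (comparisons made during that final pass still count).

Pass 1: compare adjacent pairs (0,1)..(3,4) = 4 comparison(s), 2 swap(s) -> [-2, 2, 0, -3, 15]
Pass 2: compare adjacent pairs (0,1)..(2,3) = 3 comparison(s), 2 swap(s) -> [-2, 0, -3, 2, 15]
Pass 3: compare adjacent pairs (0,1)..(1,2) = 2 comparison(s), 1 swap(s) -> [-2, -3, 0, 2, 15]
Pass 4: compare adjacent pairs (0,1)..(0,1) = 1 comparison(s), 1 swap(s) -> [-3, -2, 0, 2, 15]
Every pass made at least one swap, so all n-1 passes run.
Total comparisons: 4 + 3 + 2 + 1 = 10


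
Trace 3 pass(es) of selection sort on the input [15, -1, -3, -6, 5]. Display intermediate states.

Pass 1: Select minimum -6 at index 3, swap -> [-6, -1, -3, 15, 5]
Pass 2: Select minimum -3 at index 2, swap -> [-6, -3, -1, 15, 5]
Pass 3: Select minimum -1 at index 2, swap -> [-6, -3, -1, 15, 5]


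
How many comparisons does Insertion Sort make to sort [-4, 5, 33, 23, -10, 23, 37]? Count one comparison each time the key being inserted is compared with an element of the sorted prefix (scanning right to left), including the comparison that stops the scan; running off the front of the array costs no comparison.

Insert 5: -4 <= 5 (stop) = 1 comparison(s) -> [-4, 5, 33, 23, -10, 23, 37]
Insert 33: 5 <= 33 (stop) = 1 comparison(s) -> [-4, 5, 33, 23, -10, 23, 37]
Insert 23: 33 > 23 (shift), 5 <= 23 (stop) = 2 comparison(s) -> [-4, 5, 23, 33, -10, 23, 37]
Insert -10: 33 > -10 (shift), 23 > -10 (shift), 5 > -10 (shift), -4 > -10 (shift), reached front = 4 comparison(s) -> [-10, -4, 5, 23, 33, 23, 37]
Insert 23: 33 > 23 (shift), 23 <= 23 (stop) = 2 comparison(s) -> [-10, -4, 5, 23, 23, 33, 37]
Insert 37: 33 <= 37 (stop) = 1 comparison(s) -> [-10, -4, 5, 23, 23, 33, 37]
Total comparisons: 1 + 1 + 2 + 4 + 2 + 1 = 11


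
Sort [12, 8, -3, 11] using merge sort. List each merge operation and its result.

Divide and conquer:
  Merge [12] + [8] -> [8, 12]
  Merge [-3] + [11] -> [-3, 11]
  Merge [8, 12] + [-3, 11] -> [-3, 8, 11, 12]


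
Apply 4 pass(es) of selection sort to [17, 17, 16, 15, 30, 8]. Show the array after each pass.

Pass 1: Select minimum 8 at index 5, swap -> [8, 17, 16, 15, 30, 17]
Pass 2: Select minimum 15 at index 3, swap -> [8, 15, 16, 17, 30, 17]
Pass 3: Select minimum 16 at index 2, swap -> [8, 15, 16, 17, 30, 17]
Pass 4: Select minimum 17 at index 3, swap -> [8, 15, 16, 17, 30, 17]


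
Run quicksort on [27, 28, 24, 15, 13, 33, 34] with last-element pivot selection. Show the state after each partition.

Partition 1: pivot=34 at index 6 -> [27, 28, 24, 15, 13, 33, 34]
Partition 2: pivot=33 at index 5 -> [27, 28, 24, 15, 13, 33, 34]
Partition 3: pivot=13 at index 0 -> [13, 28, 24, 15, 27, 33, 34]
Partition 4: pivot=27 at index 3 -> [13, 24, 15, 27, 28, 33, 34]
Partition 5: pivot=15 at index 1 -> [13, 15, 24, 27, 28, 33, 34]


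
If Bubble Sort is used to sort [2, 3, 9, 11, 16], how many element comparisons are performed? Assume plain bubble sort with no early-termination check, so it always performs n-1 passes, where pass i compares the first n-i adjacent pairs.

Pass 1: compare adjacent pairs (0,1)..(3,4) = 4 comparison(s), 0 swap(s) -> [2, 3, 9, 11, 16]
Pass 2: compare adjacent pairs (0,1)..(2,3) = 3 comparison(s), 0 swap(s) -> [2, 3, 9, 11, 16]
Pass 3: compare adjacent pairs (0,1)..(1,2) = 2 comparison(s), 0 swap(s) -> [2, 3, 9, 11, 16]
Pass 4: compare adjacent pairs (0,1)..(0,1) = 1 comparison(s), 0 swap(s) -> [2, 3, 9, 11, 16]
Total comparisons: 4 + 3 + 2 + 1 = 10


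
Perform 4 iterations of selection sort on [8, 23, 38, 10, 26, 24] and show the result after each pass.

Pass 1: Select minimum 8 at index 0, swap -> [8, 23, 38, 10, 26, 24]
Pass 2: Select minimum 10 at index 3, swap -> [8, 10, 38, 23, 26, 24]
Pass 3: Select minimum 23 at index 3, swap -> [8, 10, 23, 38, 26, 24]
Pass 4: Select minimum 24 at index 5, swap -> [8, 10, 23, 24, 26, 38]


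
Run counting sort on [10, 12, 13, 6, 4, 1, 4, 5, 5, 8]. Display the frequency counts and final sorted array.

Count array: [0, 1, 0, 0, 2, 2, 1, 0, 1, 0, 1, 0, 1, 1]
(count[i] = number of elements equal to i)
Cumulative count: [0, 1, 1, 1, 3, 5, 6, 6, 7, 7, 8, 8, 9, 10]
Sorted: [1, 4, 4, 5, 5, 6, 8, 10, 12, 13]


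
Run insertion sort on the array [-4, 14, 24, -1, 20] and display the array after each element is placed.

First element -4 is already 'sorted'
Insert 14: shifted 0 elements -> [-4, 14, 24, -1, 20]
Insert 24: shifted 0 elements -> [-4, 14, 24, -1, 20]
Insert -1: shifted 2 elements -> [-4, -1, 14, 24, 20]
Insert 20: shifted 1 elements -> [-4, -1, 14, 20, 24]


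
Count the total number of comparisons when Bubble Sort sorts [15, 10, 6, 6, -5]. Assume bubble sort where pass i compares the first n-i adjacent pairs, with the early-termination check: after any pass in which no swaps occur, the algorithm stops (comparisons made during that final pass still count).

Pass 1: compare adjacent pairs (0,1)..(3,4) = 4 comparison(s), 4 swap(s) -> [10, 6, 6, -5, 15]
Pass 2: compare adjacent pairs (0,1)..(2,3) = 3 comparison(s), 3 swap(s) -> [6, 6, -5, 10, 15]
Pass 3: compare adjacent pairs (0,1)..(1,2) = 2 comparison(s), 1 swap(s) -> [6, -5, 6, 10, 15]
Pass 4: compare adjacent pairs (0,1)..(0,1) = 1 comparison(s), 1 swap(s) -> [-5, 6, 6, 10, 15]
Every pass made at least one swap, so all n-1 passes run.
Total comparisons: 4 + 3 + 2 + 1 = 10


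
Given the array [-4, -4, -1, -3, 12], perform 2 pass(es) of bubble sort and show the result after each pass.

After pass 1: [-4, -4, -3, -1, 12] (1 swaps)
After pass 2: [-4, -4, -3, -1, 12] (0 swaps)
Total swaps: 1


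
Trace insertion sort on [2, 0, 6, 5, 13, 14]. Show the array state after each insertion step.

First element 2 is already 'sorted'
Insert 0: shifted 1 elements -> [0, 2, 6, 5, 13, 14]
Insert 6: shifted 0 elements -> [0, 2, 6, 5, 13, 14]
Insert 5: shifted 1 elements -> [0, 2, 5, 6, 13, 14]
Insert 13: shifted 0 elements -> [0, 2, 5, 6, 13, 14]
Insert 14: shifted 0 elements -> [0, 2, 5, 6, 13, 14]


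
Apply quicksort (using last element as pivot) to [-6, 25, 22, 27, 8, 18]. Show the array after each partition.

Partition 1: pivot=18 at index 2 -> [-6, 8, 18, 27, 25, 22]
Partition 2: pivot=8 at index 1 -> [-6, 8, 18, 27, 25, 22]
Partition 3: pivot=22 at index 3 -> [-6, 8, 18, 22, 25, 27]
Partition 4: pivot=27 at index 5 -> [-6, 8, 18, 22, 25, 27]


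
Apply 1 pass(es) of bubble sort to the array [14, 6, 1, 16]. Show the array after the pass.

After pass 1: [6, 1, 14, 16] (2 swaps)
Total swaps: 2


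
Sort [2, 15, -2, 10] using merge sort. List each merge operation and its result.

Divide and conquer:
  Merge [2] + [15] -> [2, 15]
  Merge [-2] + [10] -> [-2, 10]
  Merge [2, 15] + [-2, 10] -> [-2, 2, 10, 15]


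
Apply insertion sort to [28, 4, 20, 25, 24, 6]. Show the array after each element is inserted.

First element 28 is already 'sorted'
Insert 4: shifted 1 elements -> [4, 28, 20, 25, 24, 6]
Insert 20: shifted 1 elements -> [4, 20, 28, 25, 24, 6]
Insert 25: shifted 1 elements -> [4, 20, 25, 28, 24, 6]
Insert 24: shifted 2 elements -> [4, 20, 24, 25, 28, 6]
Insert 6: shifted 4 elements -> [4, 6, 20, 24, 25, 28]


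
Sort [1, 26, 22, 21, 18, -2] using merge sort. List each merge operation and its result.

Divide and conquer:
  Merge [26] + [22] -> [22, 26]
  Merge [1] + [22, 26] -> [1, 22, 26]
  Merge [18] + [-2] -> [-2, 18]
  Merge [21] + [-2, 18] -> [-2, 18, 21]
  Merge [1, 22, 26] + [-2, 18, 21] -> [-2, 1, 18, 21, 22, 26]


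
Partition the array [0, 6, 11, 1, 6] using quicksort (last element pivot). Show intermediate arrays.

Partition 1: pivot=6 at index 3 -> [0, 6, 1, 6, 11]
Partition 2: pivot=1 at index 1 -> [0, 1, 6, 6, 11]


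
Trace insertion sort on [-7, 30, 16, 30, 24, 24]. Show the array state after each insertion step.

First element -7 is already 'sorted'
Insert 30: shifted 0 elements -> [-7, 30, 16, 30, 24, 24]
Insert 16: shifted 1 elements -> [-7, 16, 30, 30, 24, 24]
Insert 30: shifted 0 elements -> [-7, 16, 30, 30, 24, 24]
Insert 24: shifted 2 elements -> [-7, 16, 24, 30, 30, 24]
Insert 24: shifted 2 elements -> [-7, 16, 24, 24, 30, 30]


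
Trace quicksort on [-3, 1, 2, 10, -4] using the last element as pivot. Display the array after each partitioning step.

Partition 1: pivot=-4 at index 0 -> [-4, 1, 2, 10, -3]
Partition 2: pivot=-3 at index 1 -> [-4, -3, 2, 10, 1]
Partition 3: pivot=1 at index 2 -> [-4, -3, 1, 10, 2]
Partition 4: pivot=2 at index 3 -> [-4, -3, 1, 2, 10]


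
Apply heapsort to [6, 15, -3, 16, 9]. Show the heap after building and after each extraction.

Build heap: [16, 15, -3, 6, 9]
Extract 16: [15, 9, -3, 6, 16]
Extract 15: [9, 6, -3, 15, 16]
Extract 9: [6, -3, 9, 15, 16]
Extract 6: [-3, 6, 9, 15, 16]


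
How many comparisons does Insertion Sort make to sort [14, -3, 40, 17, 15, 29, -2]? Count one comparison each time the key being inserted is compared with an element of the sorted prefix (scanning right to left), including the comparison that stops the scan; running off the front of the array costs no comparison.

Insert -3: 14 > -3 (shift), reached front = 1 comparison(s) -> [-3, 14, 40, 17, 15, 29, -2]
Insert 40: 14 <= 40 (stop) = 1 comparison(s) -> [-3, 14, 40, 17, 15, 29, -2]
Insert 17: 40 > 17 (shift), 14 <= 17 (stop) = 2 comparison(s) -> [-3, 14, 17, 40, 15, 29, -2]
Insert 15: 40 > 15 (shift), 17 > 15 (shift), 14 <= 15 (stop) = 3 comparison(s) -> [-3, 14, 15, 17, 40, 29, -2]
Insert 29: 40 > 29 (shift), 17 <= 29 (stop) = 2 comparison(s) -> [-3, 14, 15, 17, 29, 40, -2]
Insert -2: 40 > -2 (shift), 29 > -2 (shift), 17 > -2 (shift), 15 > -2 (shift), 14 > -2 (shift), -3 <= -2 (stop) = 6 comparison(s) -> [-3, -2, 14, 15, 17, 29, 40]
Total comparisons: 1 + 1 + 2 + 3 + 2 + 6 = 15


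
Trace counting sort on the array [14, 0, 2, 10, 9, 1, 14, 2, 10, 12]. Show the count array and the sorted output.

Count array: [1, 1, 2, 0, 0, 0, 0, 0, 0, 1, 2, 0, 1, 0, 2]
(count[i] = number of elements equal to i)
Cumulative count: [1, 2, 4, 4, 4, 4, 4, 4, 4, 5, 7, 7, 8, 8, 10]
Sorted: [0, 1, 2, 2, 9, 10, 10, 12, 14, 14]


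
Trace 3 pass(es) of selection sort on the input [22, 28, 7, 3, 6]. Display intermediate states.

Pass 1: Select minimum 3 at index 3, swap -> [3, 28, 7, 22, 6]
Pass 2: Select minimum 6 at index 4, swap -> [3, 6, 7, 22, 28]
Pass 3: Select minimum 7 at index 2, swap -> [3, 6, 7, 22, 28]


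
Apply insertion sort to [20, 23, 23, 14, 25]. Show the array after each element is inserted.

First element 20 is already 'sorted'
Insert 23: shifted 0 elements -> [20, 23, 23, 14, 25]
Insert 23: shifted 0 elements -> [20, 23, 23, 14, 25]
Insert 14: shifted 3 elements -> [14, 20, 23, 23, 25]
Insert 25: shifted 0 elements -> [14, 20, 23, 23, 25]


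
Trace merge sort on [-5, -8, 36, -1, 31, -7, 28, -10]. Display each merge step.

Divide and conquer:
  Merge [-5] + [-8] -> [-8, -5]
  Merge [36] + [-1] -> [-1, 36]
  Merge [-8, -5] + [-1, 36] -> [-8, -5, -1, 36]
  Merge [31] + [-7] -> [-7, 31]
  Merge [28] + [-10] -> [-10, 28]
  Merge [-7, 31] + [-10, 28] -> [-10, -7, 28, 31]
  Merge [-8, -5, -1, 36] + [-10, -7, 28, 31] -> [-10, -8, -7, -5, -1, 28, 31, 36]


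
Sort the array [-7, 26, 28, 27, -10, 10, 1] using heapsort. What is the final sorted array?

Build heap: [28, 27, 10, 26, -10, -7, 1]
Extract 28: [27, 26, 10, 1, -10, -7, 28]
Extract 27: [26, 1, 10, -7, -10, 27, 28]
Extract 26: [10, 1, -10, -7, 26, 27, 28]
Extract 10: [1, -7, -10, 10, 26, 27, 28]
Extract 1: [-7, -10, 1, 10, 26, 27, 28]
Extract -7: [-10, -7, 1, 10, 26, 27, 28]


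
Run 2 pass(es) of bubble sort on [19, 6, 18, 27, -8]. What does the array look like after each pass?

After pass 1: [6, 18, 19, -8, 27] (3 swaps)
After pass 2: [6, 18, -8, 19, 27] (1 swaps)
Total swaps: 4


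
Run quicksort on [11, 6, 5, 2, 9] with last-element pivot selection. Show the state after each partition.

Partition 1: pivot=9 at index 3 -> [6, 5, 2, 9, 11]
Partition 2: pivot=2 at index 0 -> [2, 5, 6, 9, 11]
Partition 3: pivot=6 at index 2 -> [2, 5, 6, 9, 11]


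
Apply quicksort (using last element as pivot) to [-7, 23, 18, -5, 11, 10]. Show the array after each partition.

Partition 1: pivot=10 at index 2 -> [-7, -5, 10, 23, 11, 18]
Partition 2: pivot=-5 at index 1 -> [-7, -5, 10, 23, 11, 18]
Partition 3: pivot=18 at index 4 -> [-7, -5, 10, 11, 18, 23]


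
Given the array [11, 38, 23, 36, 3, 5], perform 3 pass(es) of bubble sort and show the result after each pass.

After pass 1: [11, 23, 36, 3, 5, 38] (4 swaps)
After pass 2: [11, 23, 3, 5, 36, 38] (2 swaps)
After pass 3: [11, 3, 5, 23, 36, 38] (2 swaps)
Total swaps: 8


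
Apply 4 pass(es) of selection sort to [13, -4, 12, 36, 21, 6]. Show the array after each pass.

Pass 1: Select minimum -4 at index 1, swap -> [-4, 13, 12, 36, 21, 6]
Pass 2: Select minimum 6 at index 5, swap -> [-4, 6, 12, 36, 21, 13]
Pass 3: Select minimum 12 at index 2, swap -> [-4, 6, 12, 36, 21, 13]
Pass 4: Select minimum 13 at index 5, swap -> [-4, 6, 12, 13, 21, 36]


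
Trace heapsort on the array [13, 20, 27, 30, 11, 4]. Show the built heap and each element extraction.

Build heap: [30, 20, 27, 13, 11, 4]
Extract 30: [27, 20, 4, 13, 11, 30]
Extract 27: [20, 13, 4, 11, 27, 30]
Extract 20: [13, 11, 4, 20, 27, 30]
Extract 13: [11, 4, 13, 20, 27, 30]
Extract 11: [4, 11, 13, 20, 27, 30]


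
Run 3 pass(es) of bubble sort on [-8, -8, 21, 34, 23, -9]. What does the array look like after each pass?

After pass 1: [-8, -8, 21, 23, -9, 34] (2 swaps)
After pass 2: [-8, -8, 21, -9, 23, 34] (1 swaps)
After pass 3: [-8, -8, -9, 21, 23, 34] (1 swaps)
Total swaps: 4


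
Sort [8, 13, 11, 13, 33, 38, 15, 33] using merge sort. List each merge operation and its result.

Divide and conquer:
  Merge [8] + [13] -> [8, 13]
  Merge [11] + [13] -> [11, 13]
  Merge [8, 13] + [11, 13] -> [8, 11, 13, 13]
  Merge [33] + [38] -> [33, 38]
  Merge [15] + [33] -> [15, 33]
  Merge [33, 38] + [15, 33] -> [15, 33, 33, 38]
  Merge [8, 11, 13, 13] + [15, 33, 33, 38] -> [8, 11, 13, 13, 15, 33, 33, 38]


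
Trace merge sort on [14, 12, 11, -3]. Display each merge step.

Divide and conquer:
  Merge [14] + [12] -> [12, 14]
  Merge [11] + [-3] -> [-3, 11]
  Merge [12, 14] + [-3, 11] -> [-3, 11, 12, 14]


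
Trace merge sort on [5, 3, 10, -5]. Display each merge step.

Divide and conquer:
  Merge [5] + [3] -> [3, 5]
  Merge [10] + [-5] -> [-5, 10]
  Merge [3, 5] + [-5, 10] -> [-5, 3, 5, 10]


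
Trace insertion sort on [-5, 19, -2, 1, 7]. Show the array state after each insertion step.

First element -5 is already 'sorted'
Insert 19: shifted 0 elements -> [-5, 19, -2, 1, 7]
Insert -2: shifted 1 elements -> [-5, -2, 19, 1, 7]
Insert 1: shifted 1 elements -> [-5, -2, 1, 19, 7]
Insert 7: shifted 1 elements -> [-5, -2, 1, 7, 19]


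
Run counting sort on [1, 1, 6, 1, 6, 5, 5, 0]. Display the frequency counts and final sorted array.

Count array: [1, 3, 0, 0, 0, 2, 2]
(count[i] = number of elements equal to i)
Cumulative count: [1, 4, 4, 4, 4, 6, 8]
Sorted: [0, 1, 1, 1, 5, 5, 6, 6]


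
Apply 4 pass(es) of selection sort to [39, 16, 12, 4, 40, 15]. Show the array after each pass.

Pass 1: Select minimum 4 at index 3, swap -> [4, 16, 12, 39, 40, 15]
Pass 2: Select minimum 12 at index 2, swap -> [4, 12, 16, 39, 40, 15]
Pass 3: Select minimum 15 at index 5, swap -> [4, 12, 15, 39, 40, 16]
Pass 4: Select minimum 16 at index 5, swap -> [4, 12, 15, 16, 40, 39]


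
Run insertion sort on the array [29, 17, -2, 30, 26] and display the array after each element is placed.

First element 29 is already 'sorted'
Insert 17: shifted 1 elements -> [17, 29, -2, 30, 26]
Insert -2: shifted 2 elements -> [-2, 17, 29, 30, 26]
Insert 30: shifted 0 elements -> [-2, 17, 29, 30, 26]
Insert 26: shifted 2 elements -> [-2, 17, 26, 29, 30]


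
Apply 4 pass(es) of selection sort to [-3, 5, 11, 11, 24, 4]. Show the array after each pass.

Pass 1: Select minimum -3 at index 0, swap -> [-3, 5, 11, 11, 24, 4]
Pass 2: Select minimum 4 at index 5, swap -> [-3, 4, 11, 11, 24, 5]
Pass 3: Select minimum 5 at index 5, swap -> [-3, 4, 5, 11, 24, 11]
Pass 4: Select minimum 11 at index 3, swap -> [-3, 4, 5, 11, 24, 11]


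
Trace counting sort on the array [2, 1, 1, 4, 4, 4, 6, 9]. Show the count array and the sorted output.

Count array: [0, 2, 1, 0, 3, 0, 1, 0, 0, 1]
(count[i] = number of elements equal to i)
Cumulative count: [0, 2, 3, 3, 6, 6, 7, 7, 7, 8]
Sorted: [1, 1, 2, 4, 4, 4, 6, 9]


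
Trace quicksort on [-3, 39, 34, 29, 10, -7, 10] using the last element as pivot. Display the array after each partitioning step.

Partition 1: pivot=10 at index 3 -> [-3, 10, -7, 10, 39, 34, 29]
Partition 2: pivot=-7 at index 0 -> [-7, 10, -3, 10, 39, 34, 29]
Partition 3: pivot=-3 at index 1 -> [-7, -3, 10, 10, 39, 34, 29]
Partition 4: pivot=29 at index 4 -> [-7, -3, 10, 10, 29, 34, 39]
Partition 5: pivot=39 at index 6 -> [-7, -3, 10, 10, 29, 34, 39]


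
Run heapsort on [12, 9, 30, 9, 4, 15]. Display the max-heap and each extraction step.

Build heap: [30, 9, 15, 9, 4, 12]
Extract 30: [15, 9, 12, 9, 4, 30]
Extract 15: [12, 9, 4, 9, 15, 30]
Extract 12: [9, 9, 4, 12, 15, 30]
Extract 9: [9, 4, 9, 12, 15, 30]
Extract 9: [4, 9, 9, 12, 15, 30]


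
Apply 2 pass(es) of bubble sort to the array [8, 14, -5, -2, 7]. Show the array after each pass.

After pass 1: [8, -5, -2, 7, 14] (3 swaps)
After pass 2: [-5, -2, 7, 8, 14] (3 swaps)
Total swaps: 6


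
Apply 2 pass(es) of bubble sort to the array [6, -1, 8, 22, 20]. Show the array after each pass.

After pass 1: [-1, 6, 8, 20, 22] (2 swaps)
After pass 2: [-1, 6, 8, 20, 22] (0 swaps)
Total swaps: 2


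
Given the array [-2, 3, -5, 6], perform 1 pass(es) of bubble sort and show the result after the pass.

After pass 1: [-2, -5, 3, 6] (1 swaps)
Total swaps: 1


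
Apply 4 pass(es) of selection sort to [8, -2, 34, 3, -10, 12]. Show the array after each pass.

Pass 1: Select minimum -10 at index 4, swap -> [-10, -2, 34, 3, 8, 12]
Pass 2: Select minimum -2 at index 1, swap -> [-10, -2, 34, 3, 8, 12]
Pass 3: Select minimum 3 at index 3, swap -> [-10, -2, 3, 34, 8, 12]
Pass 4: Select minimum 8 at index 4, swap -> [-10, -2, 3, 8, 34, 12]


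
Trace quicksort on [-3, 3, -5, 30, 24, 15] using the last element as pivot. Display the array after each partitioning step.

Partition 1: pivot=15 at index 3 -> [-3, 3, -5, 15, 24, 30]
Partition 2: pivot=-5 at index 0 -> [-5, 3, -3, 15, 24, 30]
Partition 3: pivot=-3 at index 1 -> [-5, -3, 3, 15, 24, 30]
Partition 4: pivot=30 at index 5 -> [-5, -3, 3, 15, 24, 30]


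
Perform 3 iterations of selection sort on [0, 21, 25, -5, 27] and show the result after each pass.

Pass 1: Select minimum -5 at index 3, swap -> [-5, 21, 25, 0, 27]
Pass 2: Select minimum 0 at index 3, swap -> [-5, 0, 25, 21, 27]
Pass 3: Select minimum 21 at index 3, swap -> [-5, 0, 21, 25, 27]


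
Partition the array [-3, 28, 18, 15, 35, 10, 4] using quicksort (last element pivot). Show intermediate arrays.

Partition 1: pivot=4 at index 1 -> [-3, 4, 18, 15, 35, 10, 28]
Partition 2: pivot=28 at index 5 -> [-3, 4, 18, 15, 10, 28, 35]
Partition 3: pivot=10 at index 2 -> [-3, 4, 10, 15, 18, 28, 35]
Partition 4: pivot=18 at index 4 -> [-3, 4, 10, 15, 18, 28, 35]


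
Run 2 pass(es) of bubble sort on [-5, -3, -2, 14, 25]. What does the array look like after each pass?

After pass 1: [-5, -3, -2, 14, 25] (0 swaps)
After pass 2: [-5, -3, -2, 14, 25] (0 swaps)
Total swaps: 0


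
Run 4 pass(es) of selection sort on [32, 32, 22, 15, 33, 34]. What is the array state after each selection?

Pass 1: Select minimum 15 at index 3, swap -> [15, 32, 22, 32, 33, 34]
Pass 2: Select minimum 22 at index 2, swap -> [15, 22, 32, 32, 33, 34]
Pass 3: Select minimum 32 at index 2, swap -> [15, 22, 32, 32, 33, 34]
Pass 4: Select minimum 32 at index 3, swap -> [15, 22, 32, 32, 33, 34]


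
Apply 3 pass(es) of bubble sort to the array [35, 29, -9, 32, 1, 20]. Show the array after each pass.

After pass 1: [29, -9, 32, 1, 20, 35] (5 swaps)
After pass 2: [-9, 29, 1, 20, 32, 35] (3 swaps)
After pass 3: [-9, 1, 20, 29, 32, 35] (2 swaps)
Total swaps: 10


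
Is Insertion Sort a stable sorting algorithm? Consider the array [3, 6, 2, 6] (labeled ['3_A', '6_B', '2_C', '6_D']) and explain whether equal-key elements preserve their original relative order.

Trace Insertion Sort on the labeled array (the key is the number; the letter only tracks identity):
  Insert 6_B at index 1: [3_A, 6_B, 2_C, 6_D]
  Insert 2_C at index 0: [2_C, 3_A, 6_B, 6_D]
  Insert 6_D at index 3: [2_C, 3_A, 6_B, 6_D]
Final order: [2_C, 3_A, 6_B, 6_D]
Equal keys:
  value 6: originally 6_B, 6_D; after sorting 6_B, 6_D -> order preserved
All equal keys kept their original relative order. Insertion Sort is stable: elements are shifted only while they are strictly greater than the key, so a key is inserted after any equal elements already placed.
Answer: Stable


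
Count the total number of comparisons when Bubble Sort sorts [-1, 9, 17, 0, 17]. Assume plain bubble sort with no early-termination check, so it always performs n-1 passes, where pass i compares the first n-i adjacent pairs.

Pass 1: compare adjacent pairs (0,1)..(3,4) = 4 comparison(s), 1 swap(s) -> [-1, 9, 0, 17, 17]
Pass 2: compare adjacent pairs (0,1)..(2,3) = 3 comparison(s), 1 swap(s) -> [-1, 0, 9, 17, 17]
Pass 3: compare adjacent pairs (0,1)..(1,2) = 2 comparison(s), 0 swap(s) -> [-1, 0, 9, 17, 17]
Pass 4: compare adjacent pairs (0,1)..(0,1) = 1 comparison(s), 0 swap(s) -> [-1, 0, 9, 17, 17]
Total comparisons: 4 + 3 + 2 + 1 = 10


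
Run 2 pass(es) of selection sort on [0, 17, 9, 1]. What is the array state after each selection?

Pass 1: Select minimum 0 at index 0, swap -> [0, 17, 9, 1]
Pass 2: Select minimum 1 at index 3, swap -> [0, 1, 9, 17]


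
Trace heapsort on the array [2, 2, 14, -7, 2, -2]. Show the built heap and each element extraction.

Build heap: [14, 2, 2, -7, 2, -2]
Extract 14: [2, 2, 2, -7, -2, 14]
Extract 2: [2, -2, 2, -7, 2, 14]
Extract 2: [2, -2, -7, 2, 2, 14]
Extract 2: [-2, -7, 2, 2, 2, 14]
Extract -2: [-7, -2, 2, 2, 2, 14]


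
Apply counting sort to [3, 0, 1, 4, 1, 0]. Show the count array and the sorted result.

Count array: [2, 2, 0, 1, 1]
(count[i] = number of elements equal to i)
Cumulative count: [2, 4, 4, 5, 6]
Sorted: [0, 0, 1, 1, 3, 4]


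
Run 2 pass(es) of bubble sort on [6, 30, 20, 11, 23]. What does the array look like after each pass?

After pass 1: [6, 20, 11, 23, 30] (3 swaps)
After pass 2: [6, 11, 20, 23, 30] (1 swaps)
Total swaps: 4


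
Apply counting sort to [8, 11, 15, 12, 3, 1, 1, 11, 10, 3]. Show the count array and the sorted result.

Count array: [0, 2, 0, 2, 0, 0, 0, 0, 1, 0, 1, 2, 1, 0, 0, 1]
(count[i] = number of elements equal to i)
Cumulative count: [0, 2, 2, 4, 4, 4, 4, 4, 5, 5, 6, 8, 9, 9, 9, 10]
Sorted: [1, 1, 3, 3, 8, 10, 11, 11, 12, 15]


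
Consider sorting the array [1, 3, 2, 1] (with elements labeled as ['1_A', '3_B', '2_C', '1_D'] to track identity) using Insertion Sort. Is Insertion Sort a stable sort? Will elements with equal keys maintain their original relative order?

Trace Insertion Sort on the labeled array (the key is the number; the letter only tracks identity):
  Insert 3_B at index 1: [1_A, 3_B, 2_C, 1_D]
  Insert 2_C at index 1: [1_A, 2_C, 3_B, 1_D]
  Insert 1_D at index 1: [1_A, 1_D, 2_C, 3_B]
Final order: [1_A, 1_D, 2_C, 3_B]
Equal keys:
  value 1: originally 1_A, 1_D; after sorting 1_A, 1_D -> order preserved
All equal keys kept their original relative order. Insertion Sort is stable: elements are shifted only while they are strictly greater than the key, so a key is inserted after any equal elements already placed.
Answer: Stable


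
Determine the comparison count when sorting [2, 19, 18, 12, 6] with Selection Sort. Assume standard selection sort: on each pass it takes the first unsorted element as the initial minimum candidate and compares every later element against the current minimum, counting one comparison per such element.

Pass 1: scan indices 1..4 for the minimum = 4 comparison(s); min is 2, place at index 0 -> [2, 19, 18, 12, 6]
Pass 2: scan indices 2..4 for the minimum = 3 comparison(s); min is 6, place at index 1 -> [2, 6, 18, 12, 19]
Pass 3: scan indices 3..4 for the minimum = 2 comparison(s); min is 12, place at index 2 -> [2, 6, 12, 18, 19]
Pass 4: scan indices 4..4 for the minimum = 1 comparison(s); min is 18, place at index 3 -> [2, 6, 12, 18, 19]
Selection sort always scans the whole unsorted suffix, so the count is (n-1) + (n-2) + ... + 1 = n(n-1)/2 = 5*4/2 = 10 regardless of the input order.
Total comparisons: 4 + 3 + 2 + 1 = 10


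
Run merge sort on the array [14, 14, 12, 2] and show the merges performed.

Divide and conquer:
  Merge [14] + [14] -> [14, 14]
  Merge [12] + [2] -> [2, 12]
  Merge [14, 14] + [2, 12] -> [2, 12, 14, 14]


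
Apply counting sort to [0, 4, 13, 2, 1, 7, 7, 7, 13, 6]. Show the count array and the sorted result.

Count array: [1, 1, 1, 0, 1, 0, 1, 3, 0, 0, 0, 0, 0, 2]
(count[i] = number of elements equal to i)
Cumulative count: [1, 2, 3, 3, 4, 4, 5, 8, 8, 8, 8, 8, 8, 10]
Sorted: [0, 1, 2, 4, 6, 7, 7, 7, 13, 13]


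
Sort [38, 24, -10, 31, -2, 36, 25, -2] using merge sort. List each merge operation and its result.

Divide and conquer:
  Merge [38] + [24] -> [24, 38]
  Merge [-10] + [31] -> [-10, 31]
  Merge [24, 38] + [-10, 31] -> [-10, 24, 31, 38]
  Merge [-2] + [36] -> [-2, 36]
  Merge [25] + [-2] -> [-2, 25]
  Merge [-2, 36] + [-2, 25] -> [-2, -2, 25, 36]
  Merge [-10, 24, 31, 38] + [-2, -2, 25, 36] -> [-10, -2, -2, 24, 25, 31, 36, 38]


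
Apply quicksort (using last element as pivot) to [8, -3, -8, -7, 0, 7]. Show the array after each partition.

Partition 1: pivot=7 at index 4 -> [-3, -8, -7, 0, 7, 8]
Partition 2: pivot=0 at index 3 -> [-3, -8, -7, 0, 7, 8]
Partition 3: pivot=-7 at index 1 -> [-8, -7, -3, 0, 7, 8]


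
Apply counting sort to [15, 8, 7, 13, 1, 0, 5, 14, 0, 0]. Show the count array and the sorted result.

Count array: [3, 1, 0, 0, 0, 1, 0, 1, 1, 0, 0, 0, 0, 1, 1, 1]
(count[i] = number of elements equal to i)
Cumulative count: [3, 4, 4, 4, 4, 5, 5, 6, 7, 7, 7, 7, 7, 8, 9, 10]
Sorted: [0, 0, 0, 1, 5, 7, 8, 13, 14, 15]


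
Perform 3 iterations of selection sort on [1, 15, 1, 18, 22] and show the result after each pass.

Pass 1: Select minimum 1 at index 0, swap -> [1, 15, 1, 18, 22]
Pass 2: Select minimum 1 at index 2, swap -> [1, 1, 15, 18, 22]
Pass 3: Select minimum 15 at index 2, swap -> [1, 1, 15, 18, 22]


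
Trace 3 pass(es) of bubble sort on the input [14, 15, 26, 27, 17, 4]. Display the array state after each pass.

After pass 1: [14, 15, 26, 17, 4, 27] (2 swaps)
After pass 2: [14, 15, 17, 4, 26, 27] (2 swaps)
After pass 3: [14, 15, 4, 17, 26, 27] (1 swaps)
Total swaps: 5


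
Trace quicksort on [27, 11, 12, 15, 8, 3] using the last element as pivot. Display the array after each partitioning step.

Partition 1: pivot=3 at index 0 -> [3, 11, 12, 15, 8, 27]
Partition 2: pivot=27 at index 5 -> [3, 11, 12, 15, 8, 27]
Partition 3: pivot=8 at index 1 -> [3, 8, 12, 15, 11, 27]
Partition 4: pivot=11 at index 2 -> [3, 8, 11, 15, 12, 27]
Partition 5: pivot=12 at index 3 -> [3, 8, 11, 12, 15, 27]


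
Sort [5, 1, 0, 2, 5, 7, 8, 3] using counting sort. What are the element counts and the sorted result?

Count array: [1, 1, 1, 1, 0, 2, 0, 1, 1]
(count[i] = number of elements equal to i)
Cumulative count: [1, 2, 3, 4, 4, 6, 6, 7, 8]
Sorted: [0, 1, 2, 3, 5, 5, 7, 8]


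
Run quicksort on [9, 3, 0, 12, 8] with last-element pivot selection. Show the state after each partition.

Partition 1: pivot=8 at index 2 -> [3, 0, 8, 12, 9]
Partition 2: pivot=0 at index 0 -> [0, 3, 8, 12, 9]
Partition 3: pivot=9 at index 3 -> [0, 3, 8, 9, 12]


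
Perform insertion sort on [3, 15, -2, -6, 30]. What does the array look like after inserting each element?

First element 3 is already 'sorted'
Insert 15: shifted 0 elements -> [3, 15, -2, -6, 30]
Insert -2: shifted 2 elements -> [-2, 3, 15, -6, 30]
Insert -6: shifted 3 elements -> [-6, -2, 3, 15, 30]
Insert 30: shifted 0 elements -> [-6, -2, 3, 15, 30]


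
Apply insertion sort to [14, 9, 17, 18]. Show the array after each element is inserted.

First element 14 is already 'sorted'
Insert 9: shifted 1 elements -> [9, 14, 17, 18]
Insert 17: shifted 0 elements -> [9, 14, 17, 18]
Insert 18: shifted 0 elements -> [9, 14, 17, 18]


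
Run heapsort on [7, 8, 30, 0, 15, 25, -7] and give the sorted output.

Build heap: [30, 15, 25, 0, 8, 7, -7]
Extract 30: [25, 15, 7, 0, 8, -7, 30]
Extract 25: [15, 8, 7, 0, -7, 25, 30]
Extract 15: [8, 0, 7, -7, 15, 25, 30]
Extract 8: [7, 0, -7, 8, 15, 25, 30]
Extract 7: [0, -7, 7, 8, 15, 25, 30]
Extract 0: [-7, 0, 7, 8, 15, 25, 30]


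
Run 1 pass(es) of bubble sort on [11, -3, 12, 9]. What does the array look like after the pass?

After pass 1: [-3, 11, 9, 12] (2 swaps)
Total swaps: 2


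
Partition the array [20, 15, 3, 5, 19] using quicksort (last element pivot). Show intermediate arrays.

Partition 1: pivot=19 at index 3 -> [15, 3, 5, 19, 20]
Partition 2: pivot=5 at index 1 -> [3, 5, 15, 19, 20]


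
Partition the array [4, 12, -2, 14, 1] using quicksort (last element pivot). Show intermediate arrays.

Partition 1: pivot=1 at index 1 -> [-2, 1, 4, 14, 12]
Partition 2: pivot=12 at index 3 -> [-2, 1, 4, 12, 14]


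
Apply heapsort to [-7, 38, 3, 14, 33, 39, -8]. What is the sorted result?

Build heap: [39, 38, 3, 14, 33, -7, -8]
Extract 39: [38, 33, 3, 14, -8, -7, 39]
Extract 38: [33, 14, 3, -7, -8, 38, 39]
Extract 33: [14, -7, 3, -8, 33, 38, 39]
Extract 14: [3, -7, -8, 14, 33, 38, 39]
Extract 3: [-7, -8, 3, 14, 33, 38, 39]
Extract -7: [-8, -7, 3, 14, 33, 38, 39]


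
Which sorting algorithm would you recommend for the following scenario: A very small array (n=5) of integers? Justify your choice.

Best choice: Insertion sort
Reason: For tiny inputs the O(n^2) overhead is negligible and insertion sort has minimal constant factors
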